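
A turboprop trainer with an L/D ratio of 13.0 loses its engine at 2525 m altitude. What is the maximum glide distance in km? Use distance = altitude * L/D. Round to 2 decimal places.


Step 1: Glide distance = altitude * L/D = 2525 * 13.0 = 32825.0 m
Step 2: Convert to km: 32825.0 / 1000 = 32.83 km

32.83


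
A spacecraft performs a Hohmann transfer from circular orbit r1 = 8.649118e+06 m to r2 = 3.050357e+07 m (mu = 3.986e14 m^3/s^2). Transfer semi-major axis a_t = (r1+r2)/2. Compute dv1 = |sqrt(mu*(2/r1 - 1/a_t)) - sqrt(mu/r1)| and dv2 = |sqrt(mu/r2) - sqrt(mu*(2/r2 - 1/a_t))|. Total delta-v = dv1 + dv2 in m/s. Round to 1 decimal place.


Step 1: Transfer semi-major axis a_t = (8.649118e+06 + 3.050357e+07) / 2 = 1.957634e+07 m
Step 2: v1 (circular at r1) = sqrt(mu/r1) = 6788.64 m/s
Step 3: v_t1 = sqrt(mu*(2/r1 - 1/a_t)) = 8474.07 m/s
Step 4: dv1 = |8474.07 - 6788.64| = 1685.44 m/s
Step 5: v2 (circular at r2) = 3614.88 m/s, v_t2 = 2402.78 m/s
Step 6: dv2 = |3614.88 - 2402.78| = 1212.1 m/s
Step 7: Total delta-v = 1685.44 + 1212.1 = 2897.5 m/s

2897.5


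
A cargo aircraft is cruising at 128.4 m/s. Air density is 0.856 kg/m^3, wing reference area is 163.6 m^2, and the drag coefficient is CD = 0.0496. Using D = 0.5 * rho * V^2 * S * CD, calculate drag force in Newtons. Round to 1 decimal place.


Step 1: Dynamic pressure q = 0.5 * 0.856 * 128.4^2 = 7056.2477 Pa
Step 2: Drag D = q * S * CD = 7056.2477 * 163.6 * 0.0496
Step 3: D = 57258.3 N

57258.3


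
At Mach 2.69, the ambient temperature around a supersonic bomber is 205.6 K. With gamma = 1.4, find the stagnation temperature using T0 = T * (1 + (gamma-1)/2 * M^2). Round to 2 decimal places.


Step 1: (gamma-1)/2 = 0.2
Step 2: M^2 = 7.2361
Step 3: 1 + 0.2 * 7.2361 = 2.44722
Step 4: T0 = 205.6 * 2.44722 = 503.15 K

503.15


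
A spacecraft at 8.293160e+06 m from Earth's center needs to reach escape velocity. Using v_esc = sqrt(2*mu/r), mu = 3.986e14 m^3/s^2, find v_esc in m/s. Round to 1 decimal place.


Step 1: 2*mu/r = 2 * 3.986e14 / 8.293160e+06 = 96127411.0231
Step 2: v_esc = sqrt(96127411.0231) = 9804.5 m/s

9804.5


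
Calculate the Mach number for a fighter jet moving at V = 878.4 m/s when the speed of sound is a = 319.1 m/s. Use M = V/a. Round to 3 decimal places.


Step 1: M = V / a = 878.4 / 319.1
Step 2: M = 2.753

2.753


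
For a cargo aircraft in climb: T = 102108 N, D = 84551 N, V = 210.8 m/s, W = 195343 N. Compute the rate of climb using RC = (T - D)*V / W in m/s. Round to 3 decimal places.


Step 1: Excess thrust = T - D = 102108 - 84551 = 17557 N
Step 2: Excess power = 17557 * 210.8 = 3701015.6 W
Step 3: RC = 3701015.6 / 195343 = 18.946 m/s

18.946


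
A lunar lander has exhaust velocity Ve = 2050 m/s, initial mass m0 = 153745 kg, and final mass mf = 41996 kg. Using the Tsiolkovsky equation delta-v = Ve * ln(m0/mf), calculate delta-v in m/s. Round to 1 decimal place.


Step 1: Mass ratio m0/mf = 153745 / 41996 = 3.660944
Step 2: ln(3.660944) = 1.297721
Step 3: delta-v = 2050 * 1.297721 = 2660.3 m/s

2660.3


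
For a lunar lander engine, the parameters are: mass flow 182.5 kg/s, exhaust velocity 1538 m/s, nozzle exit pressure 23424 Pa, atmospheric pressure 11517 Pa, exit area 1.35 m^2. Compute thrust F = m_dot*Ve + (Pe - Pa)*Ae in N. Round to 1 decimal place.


Step 1: Momentum thrust = m_dot * Ve = 182.5 * 1538 = 280685.0 N
Step 2: Pressure thrust = (Pe - Pa) * Ae = (23424 - 11517) * 1.35 = 16074.45 N
Step 3: Total thrust F = 280685.0 + 16074.45 = 296759.5 N

296759.5


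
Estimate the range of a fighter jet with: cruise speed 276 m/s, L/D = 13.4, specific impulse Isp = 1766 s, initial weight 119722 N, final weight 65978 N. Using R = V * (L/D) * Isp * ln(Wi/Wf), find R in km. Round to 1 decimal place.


Step 1: Coefficient = V * (L/D) * Isp = 276 * 13.4 * 1766 = 6531374.4 m
Step 2: Wi/Wf = 119722 / 65978 = 1.814575
Step 3: ln(1.814575) = 0.595851
Step 4: R = 6531374.4 * 0.595851 = 3891726.2 m = 3891.7 km

3891.7


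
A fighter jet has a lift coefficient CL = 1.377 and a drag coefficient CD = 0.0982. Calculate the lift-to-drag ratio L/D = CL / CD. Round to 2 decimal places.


Step 1: L/D = CL / CD = 1.377 / 0.0982
Step 2: L/D = 14.02

14.02


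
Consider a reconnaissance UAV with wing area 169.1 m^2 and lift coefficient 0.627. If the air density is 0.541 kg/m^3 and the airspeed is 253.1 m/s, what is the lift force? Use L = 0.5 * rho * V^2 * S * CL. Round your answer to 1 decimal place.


Step 1: Calculate dynamic pressure q = 0.5 * 0.541 * 253.1^2 = 0.5 * 0.541 * 64059.61 = 17328.1245 Pa
Step 2: Multiply by wing area and lift coefficient: L = 17328.1245 * 169.1 * 0.627
Step 3: L = 2930185.8538 * 0.627 = 1837226.5 N

1837226.5


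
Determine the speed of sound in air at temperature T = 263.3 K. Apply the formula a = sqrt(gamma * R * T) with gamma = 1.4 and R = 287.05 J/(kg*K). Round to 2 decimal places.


Step 1: gamma * R * T = 1.4 * 287.05 * 263.3 = 105812.371
Step 2: a = sqrt(105812.371) = 325.29 m/s

325.29


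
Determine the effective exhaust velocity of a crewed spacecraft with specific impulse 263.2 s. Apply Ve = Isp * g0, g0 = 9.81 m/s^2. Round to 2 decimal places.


Step 1: Ve = Isp * g0 = 263.2 * 9.81
Step 2: Ve = 2581.99 m/s

2581.99


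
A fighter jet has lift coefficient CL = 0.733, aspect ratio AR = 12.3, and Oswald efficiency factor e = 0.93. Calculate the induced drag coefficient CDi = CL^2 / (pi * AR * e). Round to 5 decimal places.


Step 1: CL^2 = 0.733^2 = 0.537289
Step 2: pi * AR * e = 3.14159 * 12.3 * 0.93 = 35.936678
Step 3: CDi = 0.537289 / 35.936678 = 0.01495

0.01495


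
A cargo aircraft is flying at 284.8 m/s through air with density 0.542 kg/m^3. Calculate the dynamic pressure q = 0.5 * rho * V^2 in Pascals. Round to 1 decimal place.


Step 1: V^2 = 284.8^2 = 81111.04
Step 2: q = 0.5 * 0.542 * 81111.04
Step 3: q = 21981.1 Pa

21981.1


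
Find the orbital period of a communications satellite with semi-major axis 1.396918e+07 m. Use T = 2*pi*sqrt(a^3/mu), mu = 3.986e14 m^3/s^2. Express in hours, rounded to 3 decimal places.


Step 1: a^3 / mu = 2.725918e+21 / 3.986e14 = 6.838730e+06
Step 2: sqrt(6.838730e+06) = 2615.0965 s
Step 3: T = 2*pi * 2615.0965 = 16431.14 s
Step 4: T in hours = 16431.14 / 3600 = 4.564 hours

4.564


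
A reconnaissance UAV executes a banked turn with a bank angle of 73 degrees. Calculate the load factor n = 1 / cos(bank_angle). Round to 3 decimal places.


Step 1: Convert 73 degrees to radians = 1.27409
Step 2: cos(73 deg) = 0.292372
Step 3: n = 1 / 0.292372 = 3.420

3.420


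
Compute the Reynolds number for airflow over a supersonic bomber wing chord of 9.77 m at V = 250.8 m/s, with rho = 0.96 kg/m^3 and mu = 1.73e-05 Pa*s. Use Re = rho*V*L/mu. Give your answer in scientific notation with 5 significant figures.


Step 1: Numerator = rho * V * L = 0.96 * 250.8 * 9.77 = 2352.30336
Step 2: Re = 2352.30336 / 1.73e-05
Step 3: Re = 1.3597e+08

1.3597e+08


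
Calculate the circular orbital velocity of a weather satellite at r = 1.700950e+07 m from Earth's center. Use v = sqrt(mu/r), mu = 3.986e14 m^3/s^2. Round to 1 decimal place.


Step 1: mu / r = 3.986e14 / 1.700950e+07 = 23433963.3734
Step 2: v = sqrt(23433963.3734) = 4840.9 m/s

4840.9


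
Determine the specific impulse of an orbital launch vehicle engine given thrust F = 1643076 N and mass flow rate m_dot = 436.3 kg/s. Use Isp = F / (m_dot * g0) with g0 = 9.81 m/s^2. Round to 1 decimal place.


Step 1: m_dot * g0 = 436.3 * 9.81 = 4280.1
Step 2: Isp = 1643076 / 4280.1 = 383.9 s

383.9


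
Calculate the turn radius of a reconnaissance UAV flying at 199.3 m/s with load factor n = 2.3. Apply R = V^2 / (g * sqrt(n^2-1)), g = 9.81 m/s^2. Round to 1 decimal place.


Step 1: V^2 = 199.3^2 = 39720.49
Step 2: n^2 - 1 = 2.3^2 - 1 = 4.29
Step 3: sqrt(4.29) = 2.071232
Step 4: R = 39720.49 / (9.81 * 2.071232) = 1954.9 m

1954.9


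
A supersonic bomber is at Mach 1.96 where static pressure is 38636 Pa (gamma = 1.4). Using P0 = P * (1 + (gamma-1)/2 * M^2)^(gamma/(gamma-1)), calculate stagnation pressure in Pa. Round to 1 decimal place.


Step 1: (gamma-1)/2 * M^2 = 0.2 * 3.8416 = 0.76832
Step 2: 1 + 0.76832 = 1.76832
Step 3: Exponent gamma/(gamma-1) = 3.5
Step 4: P0 = 38636 * 1.76832^3.5 = 284089.5 Pa

284089.5


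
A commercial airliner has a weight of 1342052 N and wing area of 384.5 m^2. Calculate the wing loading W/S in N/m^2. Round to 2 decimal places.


Step 1: Wing loading = W / S = 1342052 / 384.5
Step 2: Wing loading = 3490.38 N/m^2

3490.38


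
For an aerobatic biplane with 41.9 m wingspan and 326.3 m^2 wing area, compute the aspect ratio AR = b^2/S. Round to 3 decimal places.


Step 1: b^2 = 41.9^2 = 1755.61
Step 2: AR = 1755.61 / 326.3 = 5.380

5.380


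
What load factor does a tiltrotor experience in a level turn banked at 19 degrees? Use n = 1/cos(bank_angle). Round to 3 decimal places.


Step 1: Convert 19 degrees to radians = 0.331613
Step 2: cos(19 deg) = 0.945519
Step 3: n = 1 / 0.945519 = 1.058

1.058


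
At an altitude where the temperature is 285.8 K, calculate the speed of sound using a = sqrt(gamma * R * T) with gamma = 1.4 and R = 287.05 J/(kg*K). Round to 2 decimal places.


Step 1: gamma * R * T = 1.4 * 287.05 * 285.8 = 114854.446
Step 2: a = sqrt(114854.446) = 338.90 m/s

338.90


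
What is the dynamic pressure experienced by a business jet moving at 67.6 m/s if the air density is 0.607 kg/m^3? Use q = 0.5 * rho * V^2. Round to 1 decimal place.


Step 1: V^2 = 67.6^2 = 4569.76
Step 2: q = 0.5 * 0.607 * 4569.76
Step 3: q = 1386.9 Pa

1386.9


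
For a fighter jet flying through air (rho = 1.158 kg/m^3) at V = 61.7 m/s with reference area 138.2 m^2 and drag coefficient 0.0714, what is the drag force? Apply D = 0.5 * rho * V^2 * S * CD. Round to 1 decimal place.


Step 1: Dynamic pressure q = 0.5 * 1.158 * 61.7^2 = 2204.1893 Pa
Step 2: Drag D = q * S * CD = 2204.1893 * 138.2 * 0.0714
Step 3: D = 21749.8 N

21749.8


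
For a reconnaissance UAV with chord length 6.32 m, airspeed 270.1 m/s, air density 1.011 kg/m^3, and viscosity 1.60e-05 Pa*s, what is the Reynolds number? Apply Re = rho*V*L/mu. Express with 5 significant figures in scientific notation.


Step 1: Numerator = rho * V * L = 1.011 * 270.1 * 6.32 = 1725.809352
Step 2: Re = 1725.809352 / 1.60e-05
Step 3: Re = 1.0786e+08

1.0786e+08


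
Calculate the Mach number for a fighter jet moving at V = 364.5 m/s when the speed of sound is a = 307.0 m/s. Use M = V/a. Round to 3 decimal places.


Step 1: M = V / a = 364.5 / 307.0
Step 2: M = 1.187

1.187


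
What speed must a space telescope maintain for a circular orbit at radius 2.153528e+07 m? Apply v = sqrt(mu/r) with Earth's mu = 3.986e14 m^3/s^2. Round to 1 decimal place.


Step 1: mu / r = 3.986e14 / 2.153528e+07 = 18509162.6392
Step 2: v = sqrt(18509162.6392) = 4302.2 m/s

4302.2


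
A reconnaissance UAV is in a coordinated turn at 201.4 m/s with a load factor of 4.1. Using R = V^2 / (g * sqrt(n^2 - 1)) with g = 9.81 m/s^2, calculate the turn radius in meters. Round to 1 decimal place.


Step 1: V^2 = 201.4^2 = 40561.96
Step 2: n^2 - 1 = 4.1^2 - 1 = 15.81
Step 3: sqrt(15.81) = 3.976179
Step 4: R = 40561.96 / (9.81 * 3.976179) = 1039.9 m

1039.9


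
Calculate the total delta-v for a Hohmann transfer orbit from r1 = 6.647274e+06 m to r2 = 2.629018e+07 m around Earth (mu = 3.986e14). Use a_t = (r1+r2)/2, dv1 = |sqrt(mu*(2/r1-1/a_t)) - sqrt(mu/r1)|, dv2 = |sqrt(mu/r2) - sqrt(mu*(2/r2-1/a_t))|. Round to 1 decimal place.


Step 1: Transfer semi-major axis a_t = (6.647274e+06 + 2.629018e+07) / 2 = 1.646873e+07 m
Step 2: v1 (circular at r1) = sqrt(mu/r1) = 7743.67 m/s
Step 3: v_t1 = sqrt(mu*(2/r1 - 1/a_t)) = 9783.94 m/s
Step 4: dv1 = |9783.94 - 7743.67| = 2040.27 m/s
Step 5: v2 (circular at r2) = 3893.78 m/s, v_t2 = 2473.79 m/s
Step 6: dv2 = |3893.78 - 2473.79| = 1419.99 m/s
Step 7: Total delta-v = 2040.27 + 1419.99 = 3460.3 m/s

3460.3


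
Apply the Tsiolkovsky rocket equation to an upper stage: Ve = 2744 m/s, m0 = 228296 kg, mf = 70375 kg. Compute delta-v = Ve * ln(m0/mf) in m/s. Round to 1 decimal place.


Step 1: Mass ratio m0/mf = 228296 / 70375 = 3.243993
Step 2: ln(3.243993) = 1.176805
Step 3: delta-v = 2744 * 1.176805 = 3229.2 m/s

3229.2


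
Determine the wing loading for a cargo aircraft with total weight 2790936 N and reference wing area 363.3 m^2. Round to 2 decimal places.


Step 1: Wing loading = W / S = 2790936 / 363.3
Step 2: Wing loading = 7682.18 N/m^2

7682.18


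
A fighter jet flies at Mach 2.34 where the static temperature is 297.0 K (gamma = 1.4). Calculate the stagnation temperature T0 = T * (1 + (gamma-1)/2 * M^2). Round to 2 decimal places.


Step 1: (gamma-1)/2 = 0.2
Step 2: M^2 = 5.4756
Step 3: 1 + 0.2 * 5.4756 = 2.09512
Step 4: T0 = 297.0 * 2.09512 = 622.25 K

622.25


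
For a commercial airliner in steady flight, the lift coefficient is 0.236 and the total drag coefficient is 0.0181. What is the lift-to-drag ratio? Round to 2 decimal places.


Step 1: L/D = CL / CD = 0.236 / 0.0181
Step 2: L/D = 13.04

13.04


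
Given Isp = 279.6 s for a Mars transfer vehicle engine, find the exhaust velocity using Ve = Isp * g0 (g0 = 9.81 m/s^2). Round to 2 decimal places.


Step 1: Ve = Isp * g0 = 279.6 * 9.81
Step 2: Ve = 2742.88 m/s

2742.88


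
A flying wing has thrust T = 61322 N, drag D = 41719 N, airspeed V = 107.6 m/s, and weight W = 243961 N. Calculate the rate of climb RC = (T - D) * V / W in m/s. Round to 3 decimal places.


Step 1: Excess thrust = T - D = 61322 - 41719 = 19603 N
Step 2: Excess power = 19603 * 107.6 = 2109282.8 W
Step 3: RC = 2109282.8 / 243961 = 8.646 m/s

8.646


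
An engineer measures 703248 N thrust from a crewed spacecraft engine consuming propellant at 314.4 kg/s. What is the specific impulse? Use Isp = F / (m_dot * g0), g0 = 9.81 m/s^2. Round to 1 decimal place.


Step 1: m_dot * g0 = 314.4 * 9.81 = 3084.26
Step 2: Isp = 703248 / 3084.26 = 228.0 s

228.0


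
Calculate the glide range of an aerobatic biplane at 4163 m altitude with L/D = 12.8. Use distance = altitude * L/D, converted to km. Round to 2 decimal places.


Step 1: Glide distance = altitude * L/D = 4163 * 12.8 = 53286.4 m
Step 2: Convert to km: 53286.4 / 1000 = 53.29 km

53.29


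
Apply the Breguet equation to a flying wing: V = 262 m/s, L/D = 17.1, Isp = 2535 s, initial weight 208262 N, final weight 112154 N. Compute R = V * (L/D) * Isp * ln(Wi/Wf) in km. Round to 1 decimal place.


Step 1: Coefficient = V * (L/D) * Isp = 262 * 17.1 * 2535 = 11357307.0 m
Step 2: Wi/Wf = 208262 / 112154 = 1.856929
Step 3: ln(1.856929) = 0.618924
Step 4: R = 11357307.0 * 0.618924 = 7029309.6 m = 7029.3 km

7029.3


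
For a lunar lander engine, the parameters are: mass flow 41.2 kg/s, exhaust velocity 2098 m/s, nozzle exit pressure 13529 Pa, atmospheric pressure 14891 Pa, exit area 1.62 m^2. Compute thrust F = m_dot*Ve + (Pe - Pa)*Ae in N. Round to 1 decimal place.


Step 1: Momentum thrust = m_dot * Ve = 41.2 * 2098 = 86437.6 N
Step 2: Pressure thrust = (Pe - Pa) * Ae = (13529 - 14891) * 1.62 = -2206.44 N
Step 3: Total thrust F = 86437.6 + -2206.44 = 84231.2 N

84231.2


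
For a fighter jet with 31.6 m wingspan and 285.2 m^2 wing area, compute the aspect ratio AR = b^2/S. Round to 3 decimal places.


Step 1: b^2 = 31.6^2 = 998.56
Step 2: AR = 998.56 / 285.2 = 3.501

3.501


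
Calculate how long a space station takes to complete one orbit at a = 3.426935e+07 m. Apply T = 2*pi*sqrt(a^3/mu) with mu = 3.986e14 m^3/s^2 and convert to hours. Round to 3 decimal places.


Step 1: a^3 / mu = 4.024553e+22 / 3.986e14 = 1.009672e+08
Step 2: sqrt(1.009672e+08) = 10048.2436 s
Step 3: T = 2*pi * 10048.2436 = 63134.98 s
Step 4: T in hours = 63134.98 / 3600 = 17.537 hours

17.537


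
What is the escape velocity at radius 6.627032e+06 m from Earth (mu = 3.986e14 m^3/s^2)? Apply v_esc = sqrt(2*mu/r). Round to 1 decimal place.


Step 1: 2*mu/r = 2 * 3.986e14 / 6.627032e+06 = 120295178.8976
Step 2: v_esc = sqrt(120295178.8976) = 10967.9 m/s

10967.9


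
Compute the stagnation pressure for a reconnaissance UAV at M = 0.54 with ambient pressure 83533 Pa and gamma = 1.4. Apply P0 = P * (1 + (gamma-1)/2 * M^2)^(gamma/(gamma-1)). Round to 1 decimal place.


Step 1: (gamma-1)/2 * M^2 = 0.2 * 0.2916 = 0.05832
Step 2: 1 + 0.05832 = 1.05832
Step 3: Exponent gamma/(gamma-1) = 3.5
Step 4: P0 = 83533 * 1.05832^3.5 = 101863.3 Pa

101863.3


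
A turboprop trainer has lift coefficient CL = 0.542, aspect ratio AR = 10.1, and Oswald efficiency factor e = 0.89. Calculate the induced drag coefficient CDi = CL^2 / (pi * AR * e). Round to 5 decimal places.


Step 1: CL^2 = 0.542^2 = 0.293764
Step 2: pi * AR * e = 3.14159 * 10.1 * 0.89 = 28.239776
Step 3: CDi = 0.293764 / 28.239776 = 0.01040

0.01040


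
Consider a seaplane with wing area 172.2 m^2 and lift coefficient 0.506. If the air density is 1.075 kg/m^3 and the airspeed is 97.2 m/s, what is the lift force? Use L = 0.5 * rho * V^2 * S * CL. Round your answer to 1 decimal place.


Step 1: Calculate dynamic pressure q = 0.5 * 1.075 * 97.2^2 = 0.5 * 1.075 * 9447.84 = 5078.214 Pa
Step 2: Multiply by wing area and lift coefficient: L = 5078.214 * 172.2 * 0.506
Step 3: L = 874468.4508 * 0.506 = 442481.0 N

442481.0


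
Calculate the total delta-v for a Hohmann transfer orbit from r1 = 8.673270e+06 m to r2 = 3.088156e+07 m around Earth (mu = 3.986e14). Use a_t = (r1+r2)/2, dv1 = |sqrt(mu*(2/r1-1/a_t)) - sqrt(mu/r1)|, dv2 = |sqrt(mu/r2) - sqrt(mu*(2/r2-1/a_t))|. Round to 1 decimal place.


Step 1: Transfer semi-major axis a_t = (8.673270e+06 + 3.088156e+07) / 2 = 1.977742e+07 m
Step 2: v1 (circular at r1) = sqrt(mu/r1) = 6779.18 m/s
Step 3: v_t1 = sqrt(mu*(2/r1 - 1/a_t)) = 8471.14 m/s
Step 4: dv1 = |8471.14 - 6779.18| = 1691.96 m/s
Step 5: v2 (circular at r2) = 3592.68 m/s, v_t2 = 2379.17 m/s
Step 6: dv2 = |3592.68 - 2379.17| = 1213.51 m/s
Step 7: Total delta-v = 1691.96 + 1213.51 = 2905.5 m/s

2905.5


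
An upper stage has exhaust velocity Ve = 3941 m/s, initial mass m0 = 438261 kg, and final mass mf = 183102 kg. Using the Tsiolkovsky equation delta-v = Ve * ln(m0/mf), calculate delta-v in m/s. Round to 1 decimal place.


Step 1: Mass ratio m0/mf = 438261 / 183102 = 2.393535
Step 2: ln(2.393535) = 0.872771
Step 3: delta-v = 3941 * 0.872771 = 3439.6 m/s

3439.6


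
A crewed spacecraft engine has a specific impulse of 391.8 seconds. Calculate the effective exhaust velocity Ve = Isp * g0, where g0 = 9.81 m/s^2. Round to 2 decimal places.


Step 1: Ve = Isp * g0 = 391.8 * 9.81
Step 2: Ve = 3843.56 m/s

3843.56


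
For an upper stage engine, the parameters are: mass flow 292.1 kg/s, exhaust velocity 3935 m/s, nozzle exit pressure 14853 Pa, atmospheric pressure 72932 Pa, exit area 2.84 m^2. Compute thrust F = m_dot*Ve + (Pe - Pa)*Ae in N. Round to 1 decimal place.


Step 1: Momentum thrust = m_dot * Ve = 292.1 * 3935 = 1149413.5 N
Step 2: Pressure thrust = (Pe - Pa) * Ae = (14853 - 72932) * 2.84 = -164944.36 N
Step 3: Total thrust F = 1149413.5 + -164944.36 = 984469.1 N

984469.1


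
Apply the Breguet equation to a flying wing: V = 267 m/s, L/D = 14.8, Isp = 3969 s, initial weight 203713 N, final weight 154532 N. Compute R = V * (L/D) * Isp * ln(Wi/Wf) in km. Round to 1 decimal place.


Step 1: Coefficient = V * (L/D) * Isp = 267 * 14.8 * 3969 = 15683900.4 m
Step 2: Wi/Wf = 203713 / 154532 = 1.318258
Step 3: ln(1.318258) = 0.276311
Step 4: R = 15683900.4 * 0.276311 = 4333633.4 m = 4333.6 km

4333.6


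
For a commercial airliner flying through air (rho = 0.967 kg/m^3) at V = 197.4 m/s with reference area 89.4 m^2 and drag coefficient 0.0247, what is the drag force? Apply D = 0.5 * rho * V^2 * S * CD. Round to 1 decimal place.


Step 1: Dynamic pressure q = 0.5 * 0.967 * 197.4^2 = 18840.4285 Pa
Step 2: Drag D = q * S * CD = 18840.4285 * 89.4 * 0.0247
Step 3: D = 41603.1 N

41603.1


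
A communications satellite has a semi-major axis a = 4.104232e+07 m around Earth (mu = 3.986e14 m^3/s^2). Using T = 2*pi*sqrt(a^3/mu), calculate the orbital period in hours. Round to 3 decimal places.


Step 1: a^3 / mu = 6.913464e+22 / 3.986e14 = 1.734437e+08
Step 2: sqrt(1.734437e+08) = 13169.8008 s
Step 3: T = 2*pi * 13169.8008 = 82748.3 s
Step 4: T in hours = 82748.3 / 3600 = 22.986 hours

22.986


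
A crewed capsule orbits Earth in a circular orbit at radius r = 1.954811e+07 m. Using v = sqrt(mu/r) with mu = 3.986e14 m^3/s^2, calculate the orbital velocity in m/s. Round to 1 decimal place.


Step 1: mu / r = 3.986e14 / 1.954811e+07 = 20390718.0797
Step 2: v = sqrt(20390718.0797) = 4515.6 m/s

4515.6


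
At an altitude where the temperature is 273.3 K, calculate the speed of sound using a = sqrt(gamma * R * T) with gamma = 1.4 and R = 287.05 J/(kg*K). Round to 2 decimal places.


Step 1: gamma * R * T = 1.4 * 287.05 * 273.3 = 109831.071
Step 2: a = sqrt(109831.071) = 331.41 m/s

331.41


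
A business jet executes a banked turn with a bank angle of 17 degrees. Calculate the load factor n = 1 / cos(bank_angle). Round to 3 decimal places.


Step 1: Convert 17 degrees to radians = 0.296706
Step 2: cos(17 deg) = 0.956305
Step 3: n = 1 / 0.956305 = 1.046

1.046


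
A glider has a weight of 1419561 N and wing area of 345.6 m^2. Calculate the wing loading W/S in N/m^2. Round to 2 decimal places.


Step 1: Wing loading = W / S = 1419561 / 345.6
Step 2: Wing loading = 4107.53 N/m^2

4107.53


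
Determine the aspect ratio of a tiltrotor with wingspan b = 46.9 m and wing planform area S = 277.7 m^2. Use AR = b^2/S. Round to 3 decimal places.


Step 1: b^2 = 46.9^2 = 2199.61
Step 2: AR = 2199.61 / 277.7 = 7.921

7.921


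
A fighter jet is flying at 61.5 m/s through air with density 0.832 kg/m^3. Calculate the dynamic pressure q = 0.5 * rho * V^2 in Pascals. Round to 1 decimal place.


Step 1: V^2 = 61.5^2 = 3782.25
Step 2: q = 0.5 * 0.832 * 3782.25
Step 3: q = 1573.4 Pa

1573.4


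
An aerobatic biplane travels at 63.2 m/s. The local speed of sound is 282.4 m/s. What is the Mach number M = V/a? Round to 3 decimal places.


Step 1: M = V / a = 63.2 / 282.4
Step 2: M = 0.224

0.224


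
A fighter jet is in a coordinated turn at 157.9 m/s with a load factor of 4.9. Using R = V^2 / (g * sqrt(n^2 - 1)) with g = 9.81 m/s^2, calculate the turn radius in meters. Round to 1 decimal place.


Step 1: V^2 = 157.9^2 = 24932.41
Step 2: n^2 - 1 = 4.9^2 - 1 = 23.01
Step 3: sqrt(23.01) = 4.796874
Step 4: R = 24932.41 / (9.81 * 4.796874) = 529.8 m

529.8


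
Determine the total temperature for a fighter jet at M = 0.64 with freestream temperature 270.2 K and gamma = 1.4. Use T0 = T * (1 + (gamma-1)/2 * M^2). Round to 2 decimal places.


Step 1: (gamma-1)/2 = 0.2
Step 2: M^2 = 0.4096
Step 3: 1 + 0.2 * 0.4096 = 1.08192
Step 4: T0 = 270.2 * 1.08192 = 292.33 K

292.33


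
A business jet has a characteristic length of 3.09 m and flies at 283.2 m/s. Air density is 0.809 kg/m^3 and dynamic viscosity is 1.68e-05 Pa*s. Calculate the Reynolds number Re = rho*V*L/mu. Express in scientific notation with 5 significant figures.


Step 1: Numerator = rho * V * L = 0.809 * 283.2 * 3.09 = 707.946192
Step 2: Re = 707.946192 / 1.68e-05
Step 3: Re = 4.2140e+07

4.2140e+07


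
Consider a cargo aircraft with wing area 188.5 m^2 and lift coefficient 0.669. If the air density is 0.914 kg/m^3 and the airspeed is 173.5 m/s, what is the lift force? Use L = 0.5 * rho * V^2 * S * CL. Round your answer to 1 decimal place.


Step 1: Calculate dynamic pressure q = 0.5 * 0.914 * 173.5^2 = 0.5 * 0.914 * 30102.25 = 13756.7283 Pa
Step 2: Multiply by wing area and lift coefficient: L = 13756.7283 * 188.5 * 0.669
Step 3: L = 2593143.2751 * 0.669 = 1734812.9 N

1734812.9


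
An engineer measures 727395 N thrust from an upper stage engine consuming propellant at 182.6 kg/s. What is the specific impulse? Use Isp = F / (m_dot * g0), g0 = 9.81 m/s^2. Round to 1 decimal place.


Step 1: m_dot * g0 = 182.6 * 9.81 = 1791.31
Step 2: Isp = 727395 / 1791.31 = 406.1 s

406.1


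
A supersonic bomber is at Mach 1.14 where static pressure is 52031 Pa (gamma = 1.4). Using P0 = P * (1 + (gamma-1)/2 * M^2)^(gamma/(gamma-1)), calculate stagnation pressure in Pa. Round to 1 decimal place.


Step 1: (gamma-1)/2 * M^2 = 0.2 * 1.2996 = 0.25992
Step 2: 1 + 0.25992 = 1.25992
Step 3: Exponent gamma/(gamma-1) = 3.5
Step 4: P0 = 52031 * 1.25992^3.5 = 116805.3 Pa

116805.3


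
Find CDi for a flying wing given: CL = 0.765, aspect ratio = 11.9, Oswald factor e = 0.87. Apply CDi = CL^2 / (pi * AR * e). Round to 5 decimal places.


Step 1: CL^2 = 0.765^2 = 0.585225
Step 2: pi * AR * e = 3.14159 * 11.9 * 0.87 = 32.524909
Step 3: CDi = 0.585225 / 32.524909 = 0.01799

0.01799


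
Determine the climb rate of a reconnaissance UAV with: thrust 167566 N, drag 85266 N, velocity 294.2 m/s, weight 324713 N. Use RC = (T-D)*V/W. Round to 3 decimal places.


Step 1: Excess thrust = T - D = 167566 - 85266 = 82300 N
Step 2: Excess power = 82300 * 294.2 = 24212660.0 W
Step 3: RC = 24212660.0 / 324713 = 74.566 m/s

74.566


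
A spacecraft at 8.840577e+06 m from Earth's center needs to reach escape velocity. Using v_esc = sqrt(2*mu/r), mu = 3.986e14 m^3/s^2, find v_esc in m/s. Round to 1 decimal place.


Step 1: 2*mu/r = 2 * 3.986e14 / 8.840577e+06 = 90175109.6111
Step 2: v_esc = sqrt(90175109.6111) = 9496.1 m/s

9496.1


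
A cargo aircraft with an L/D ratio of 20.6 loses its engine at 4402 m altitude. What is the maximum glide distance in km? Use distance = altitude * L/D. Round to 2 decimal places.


Step 1: Glide distance = altitude * L/D = 4402 * 20.6 = 90681.2 m
Step 2: Convert to km: 90681.2 / 1000 = 90.68 km

90.68


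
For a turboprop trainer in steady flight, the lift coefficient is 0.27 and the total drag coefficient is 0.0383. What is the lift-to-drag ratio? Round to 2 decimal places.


Step 1: L/D = CL / CD = 0.27 / 0.0383
Step 2: L/D = 7.05

7.05


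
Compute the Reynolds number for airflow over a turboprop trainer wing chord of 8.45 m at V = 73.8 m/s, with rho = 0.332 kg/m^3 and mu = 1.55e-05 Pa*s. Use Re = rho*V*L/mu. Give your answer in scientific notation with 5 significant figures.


Step 1: Numerator = rho * V * L = 0.332 * 73.8 * 8.45 = 207.03852
Step 2: Re = 207.03852 / 1.55e-05
Step 3: Re = 1.3357e+07

1.3357e+07


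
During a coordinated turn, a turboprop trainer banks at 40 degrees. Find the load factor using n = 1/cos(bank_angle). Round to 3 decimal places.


Step 1: Convert 40 degrees to radians = 0.698132
Step 2: cos(40 deg) = 0.766044
Step 3: n = 1 / 0.766044 = 1.305

1.305


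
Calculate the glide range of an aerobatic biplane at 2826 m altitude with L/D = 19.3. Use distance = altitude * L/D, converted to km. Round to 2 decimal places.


Step 1: Glide distance = altitude * L/D = 2826 * 19.3 = 54541.8 m
Step 2: Convert to km: 54541.8 / 1000 = 54.54 km

54.54


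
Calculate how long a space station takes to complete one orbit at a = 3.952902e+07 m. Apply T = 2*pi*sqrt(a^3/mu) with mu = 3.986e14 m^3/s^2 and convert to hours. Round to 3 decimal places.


Step 1: a^3 / mu = 6.176581e+22 / 3.986e14 = 1.549569e+08
Step 2: sqrt(1.549569e+08) = 12448.1675 s
Step 3: T = 2*pi * 12448.1675 = 78214.14 s
Step 4: T in hours = 78214.14 / 3600 = 21.726 hours

21.726


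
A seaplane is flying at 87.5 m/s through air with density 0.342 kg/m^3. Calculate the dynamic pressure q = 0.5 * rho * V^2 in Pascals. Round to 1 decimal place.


Step 1: V^2 = 87.5^2 = 7656.25
Step 2: q = 0.5 * 0.342 * 7656.25
Step 3: q = 1309.2 Pa

1309.2


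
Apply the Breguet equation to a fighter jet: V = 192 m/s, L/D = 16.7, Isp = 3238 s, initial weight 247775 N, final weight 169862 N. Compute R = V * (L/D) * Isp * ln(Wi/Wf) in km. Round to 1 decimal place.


Step 1: Coefficient = V * (L/D) * Isp = 192 * 16.7 * 3238 = 10382323.2 m
Step 2: Wi/Wf = 247775 / 169862 = 1.458684
Step 3: ln(1.458684) = 0.377535
Step 4: R = 10382323.2 * 0.377535 = 3919687.6 m = 3919.7 km

3919.7


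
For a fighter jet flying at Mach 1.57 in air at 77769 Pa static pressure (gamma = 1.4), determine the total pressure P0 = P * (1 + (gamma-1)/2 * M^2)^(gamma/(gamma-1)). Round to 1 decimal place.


Step 1: (gamma-1)/2 * M^2 = 0.2 * 2.4649 = 0.49298
Step 2: 1 + 0.49298 = 1.49298
Step 3: Exponent gamma/(gamma-1) = 3.5
Step 4: P0 = 77769 * 1.49298^3.5 = 316224.5 Pa

316224.5


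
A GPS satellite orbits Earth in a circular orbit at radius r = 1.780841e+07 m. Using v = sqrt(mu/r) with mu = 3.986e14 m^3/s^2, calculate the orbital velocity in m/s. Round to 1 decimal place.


Step 1: mu / r = 3.986e14 / 1.780841e+07 = 22382683.2379
Step 2: v = sqrt(22382683.2379) = 4731.0 m/s

4731.0


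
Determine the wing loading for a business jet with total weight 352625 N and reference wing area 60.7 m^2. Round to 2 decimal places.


Step 1: Wing loading = W / S = 352625 / 60.7
Step 2: Wing loading = 5809.31 N/m^2

5809.31


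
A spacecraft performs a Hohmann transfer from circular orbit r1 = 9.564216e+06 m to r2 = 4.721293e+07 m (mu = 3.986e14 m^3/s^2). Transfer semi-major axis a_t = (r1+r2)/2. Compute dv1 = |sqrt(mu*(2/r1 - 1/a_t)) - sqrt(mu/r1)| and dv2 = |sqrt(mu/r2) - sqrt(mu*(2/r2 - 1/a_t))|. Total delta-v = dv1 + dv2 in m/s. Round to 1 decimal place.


Step 1: Transfer semi-major axis a_t = (9.564216e+06 + 4.721293e+07) / 2 = 2.838857e+07 m
Step 2: v1 (circular at r1) = sqrt(mu/r1) = 6455.71 m/s
Step 3: v_t1 = sqrt(mu*(2/r1 - 1/a_t)) = 8325.35 m/s
Step 4: dv1 = |8325.35 - 6455.71| = 1869.64 m/s
Step 5: v2 (circular at r2) = 2905.62 m/s, v_t2 = 1686.52 m/s
Step 6: dv2 = |2905.62 - 1686.52| = 1219.1 m/s
Step 7: Total delta-v = 1869.64 + 1219.1 = 3088.7 m/s

3088.7


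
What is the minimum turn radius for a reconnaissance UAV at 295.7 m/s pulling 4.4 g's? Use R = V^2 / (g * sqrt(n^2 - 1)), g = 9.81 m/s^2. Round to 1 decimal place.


Step 1: V^2 = 295.7^2 = 87438.49
Step 2: n^2 - 1 = 4.4^2 - 1 = 18.36
Step 3: sqrt(18.36) = 4.284857
Step 4: R = 87438.49 / (9.81 * 4.284857) = 2080.2 m

2080.2


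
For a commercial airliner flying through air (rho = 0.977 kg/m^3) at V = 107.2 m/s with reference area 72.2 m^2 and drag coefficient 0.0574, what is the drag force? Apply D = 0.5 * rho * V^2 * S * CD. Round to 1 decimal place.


Step 1: Dynamic pressure q = 0.5 * 0.977 * 107.2^2 = 5613.7638 Pa
Step 2: Drag D = q * S * CD = 5613.7638 * 72.2 * 0.0574
Step 3: D = 23265.0 N

23265.0


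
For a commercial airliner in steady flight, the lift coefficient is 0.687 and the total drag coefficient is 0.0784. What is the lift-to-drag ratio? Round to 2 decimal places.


Step 1: L/D = CL / CD = 0.687 / 0.0784
Step 2: L/D = 8.76

8.76


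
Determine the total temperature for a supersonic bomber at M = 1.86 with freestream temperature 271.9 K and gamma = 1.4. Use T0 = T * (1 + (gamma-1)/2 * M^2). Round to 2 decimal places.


Step 1: (gamma-1)/2 = 0.2
Step 2: M^2 = 3.4596
Step 3: 1 + 0.2 * 3.4596 = 1.69192
Step 4: T0 = 271.9 * 1.69192 = 460.03 K

460.03


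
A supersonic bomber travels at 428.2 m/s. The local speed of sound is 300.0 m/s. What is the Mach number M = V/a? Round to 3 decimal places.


Step 1: M = V / a = 428.2 / 300.0
Step 2: M = 1.427

1.427


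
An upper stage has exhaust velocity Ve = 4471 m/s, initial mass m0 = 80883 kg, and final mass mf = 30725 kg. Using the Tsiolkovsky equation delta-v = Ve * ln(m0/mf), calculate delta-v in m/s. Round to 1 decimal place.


Step 1: Mass ratio m0/mf = 80883 / 30725 = 2.632482
Step 2: ln(2.632482) = 0.967927
Step 3: delta-v = 4471 * 0.967927 = 4327.6 m/s

4327.6


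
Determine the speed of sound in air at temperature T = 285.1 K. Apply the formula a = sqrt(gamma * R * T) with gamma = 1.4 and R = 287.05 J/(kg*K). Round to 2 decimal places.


Step 1: gamma * R * T = 1.4 * 287.05 * 285.1 = 114573.137
Step 2: a = sqrt(114573.137) = 338.49 m/s

338.49


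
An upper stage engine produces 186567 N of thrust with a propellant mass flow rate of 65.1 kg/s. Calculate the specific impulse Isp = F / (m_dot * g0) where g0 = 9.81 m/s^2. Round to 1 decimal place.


Step 1: m_dot * g0 = 65.1 * 9.81 = 638.63
Step 2: Isp = 186567 / 638.63 = 292.1 s

292.1


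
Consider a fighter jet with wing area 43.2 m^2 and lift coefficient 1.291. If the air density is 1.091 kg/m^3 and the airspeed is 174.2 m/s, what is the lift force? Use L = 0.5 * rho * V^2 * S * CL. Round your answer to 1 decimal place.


Step 1: Calculate dynamic pressure q = 0.5 * 1.091 * 174.2^2 = 0.5 * 1.091 * 30345.64 = 16553.5466 Pa
Step 2: Multiply by wing area and lift coefficient: L = 16553.5466 * 43.2 * 1.291
Step 3: L = 715113.214 * 1.291 = 923211.2 N

923211.2


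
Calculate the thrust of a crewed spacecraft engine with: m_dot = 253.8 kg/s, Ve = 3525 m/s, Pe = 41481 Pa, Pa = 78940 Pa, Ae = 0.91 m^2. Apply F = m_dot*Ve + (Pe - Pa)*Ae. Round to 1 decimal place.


Step 1: Momentum thrust = m_dot * Ve = 253.8 * 3525 = 894645.0 N
Step 2: Pressure thrust = (Pe - Pa) * Ae = (41481 - 78940) * 0.91 = -34087.69 N
Step 3: Total thrust F = 894645.0 + -34087.69 = 860557.3 N

860557.3


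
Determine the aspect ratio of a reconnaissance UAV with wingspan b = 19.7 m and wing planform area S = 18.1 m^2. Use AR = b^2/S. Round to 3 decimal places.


Step 1: b^2 = 19.7^2 = 388.09
Step 2: AR = 388.09 / 18.1 = 21.441

21.441


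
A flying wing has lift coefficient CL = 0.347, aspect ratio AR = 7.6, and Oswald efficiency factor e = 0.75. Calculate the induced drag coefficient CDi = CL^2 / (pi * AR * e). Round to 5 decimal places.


Step 1: CL^2 = 0.347^2 = 0.120409
Step 2: pi * AR * e = 3.14159 * 7.6 * 0.75 = 17.907078
Step 3: CDi = 0.120409 / 17.907078 = 0.00672

0.00672


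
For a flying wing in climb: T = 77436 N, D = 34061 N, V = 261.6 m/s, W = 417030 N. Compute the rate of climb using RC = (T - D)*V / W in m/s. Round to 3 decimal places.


Step 1: Excess thrust = T - D = 77436 - 34061 = 43375 N
Step 2: Excess power = 43375 * 261.6 = 11346900.0 W
Step 3: RC = 11346900.0 / 417030 = 27.209 m/s

27.209


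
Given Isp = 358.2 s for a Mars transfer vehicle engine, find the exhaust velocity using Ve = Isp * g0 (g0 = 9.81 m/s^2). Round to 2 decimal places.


Step 1: Ve = Isp * g0 = 358.2 * 9.81
Step 2: Ve = 3513.94 m/s

3513.94


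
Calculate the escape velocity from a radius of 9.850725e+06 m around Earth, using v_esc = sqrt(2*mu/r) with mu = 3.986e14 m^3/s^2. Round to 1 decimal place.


Step 1: 2*mu/r = 2 * 3.986e14 / 9.850725e+06 = 80928053.5189
Step 2: v_esc = sqrt(80928053.5189) = 8996.0 m/s

8996.0


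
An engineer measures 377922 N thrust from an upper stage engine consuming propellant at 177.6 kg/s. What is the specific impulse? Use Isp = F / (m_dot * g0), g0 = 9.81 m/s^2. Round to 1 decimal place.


Step 1: m_dot * g0 = 177.6 * 9.81 = 1742.26
Step 2: Isp = 377922 / 1742.26 = 216.9 s

216.9


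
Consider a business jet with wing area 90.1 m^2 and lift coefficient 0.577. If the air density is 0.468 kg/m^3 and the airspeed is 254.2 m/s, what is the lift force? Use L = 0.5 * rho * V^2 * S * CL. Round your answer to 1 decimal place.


Step 1: Calculate dynamic pressure q = 0.5 * 0.468 * 254.2^2 = 0.5 * 0.468 * 64617.64 = 15120.5278 Pa
Step 2: Multiply by wing area and lift coefficient: L = 15120.5278 * 90.1 * 0.577
Step 3: L = 1362359.5512 * 0.577 = 786081.5 N

786081.5


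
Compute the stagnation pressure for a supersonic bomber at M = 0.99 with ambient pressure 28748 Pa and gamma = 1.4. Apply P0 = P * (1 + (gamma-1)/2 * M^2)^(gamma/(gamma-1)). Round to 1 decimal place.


Step 1: (gamma-1)/2 * M^2 = 0.2 * 0.9801 = 0.19602
Step 2: 1 + 0.19602 = 1.19602
Step 3: Exponent gamma/(gamma-1) = 3.5
Step 4: P0 = 28748 * 1.19602^3.5 = 53788.8 Pa

53788.8


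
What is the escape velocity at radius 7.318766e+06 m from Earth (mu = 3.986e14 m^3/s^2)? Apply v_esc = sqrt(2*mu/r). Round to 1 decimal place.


Step 1: 2*mu/r = 2 * 3.986e14 / 7.318766e+06 = 108925466.3969
Step 2: v_esc = sqrt(108925466.3969) = 10436.7 m/s

10436.7


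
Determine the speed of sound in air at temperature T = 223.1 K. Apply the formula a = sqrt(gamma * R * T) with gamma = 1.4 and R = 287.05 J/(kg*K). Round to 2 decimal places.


Step 1: gamma * R * T = 1.4 * 287.05 * 223.1 = 89657.197
Step 2: a = sqrt(89657.197) = 299.43 m/s

299.43


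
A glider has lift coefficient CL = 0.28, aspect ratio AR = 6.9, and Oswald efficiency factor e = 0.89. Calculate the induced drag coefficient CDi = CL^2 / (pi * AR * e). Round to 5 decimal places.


Step 1: CL^2 = 0.28^2 = 0.0784
Step 2: pi * AR * e = 3.14159 * 6.9 * 0.89 = 19.29252
Step 3: CDi = 0.0784 / 19.29252 = 0.00406

0.00406


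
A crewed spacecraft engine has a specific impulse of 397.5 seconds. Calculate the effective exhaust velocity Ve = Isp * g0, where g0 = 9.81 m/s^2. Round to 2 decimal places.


Step 1: Ve = Isp * g0 = 397.5 * 9.81
Step 2: Ve = 3899.48 m/s

3899.48


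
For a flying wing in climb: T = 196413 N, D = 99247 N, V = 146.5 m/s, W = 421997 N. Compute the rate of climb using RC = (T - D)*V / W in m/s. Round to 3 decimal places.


Step 1: Excess thrust = T - D = 196413 - 99247 = 97166 N
Step 2: Excess power = 97166 * 146.5 = 14234819.0 W
Step 3: RC = 14234819.0 / 421997 = 33.732 m/s

33.732


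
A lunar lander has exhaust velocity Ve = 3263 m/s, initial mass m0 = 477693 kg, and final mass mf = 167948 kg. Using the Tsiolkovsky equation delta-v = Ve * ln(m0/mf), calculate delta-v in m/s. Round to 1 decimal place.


Step 1: Mass ratio m0/mf = 477693 / 167948 = 2.844291
Step 2: ln(2.844291) = 1.045314
Step 3: delta-v = 3263 * 1.045314 = 3410.9 m/s

3410.9


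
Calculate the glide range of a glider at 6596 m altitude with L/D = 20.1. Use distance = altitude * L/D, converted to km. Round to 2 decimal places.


Step 1: Glide distance = altitude * L/D = 6596 * 20.1 = 132579.6 m
Step 2: Convert to km: 132579.6 / 1000 = 132.58 km

132.58


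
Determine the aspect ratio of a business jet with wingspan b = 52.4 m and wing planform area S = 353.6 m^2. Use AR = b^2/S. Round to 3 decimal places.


Step 1: b^2 = 52.4^2 = 2745.76
Step 2: AR = 2745.76 / 353.6 = 7.765

7.765


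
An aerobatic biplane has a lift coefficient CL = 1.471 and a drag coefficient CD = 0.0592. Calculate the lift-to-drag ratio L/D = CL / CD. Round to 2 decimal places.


Step 1: L/D = CL / CD = 1.471 / 0.0592
Step 2: L/D = 24.85

24.85


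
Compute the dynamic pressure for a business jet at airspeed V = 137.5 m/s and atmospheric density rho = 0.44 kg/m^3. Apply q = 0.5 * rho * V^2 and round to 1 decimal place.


Step 1: V^2 = 137.5^2 = 18906.25
Step 2: q = 0.5 * 0.44 * 18906.25
Step 3: q = 4159.4 Pa

4159.4


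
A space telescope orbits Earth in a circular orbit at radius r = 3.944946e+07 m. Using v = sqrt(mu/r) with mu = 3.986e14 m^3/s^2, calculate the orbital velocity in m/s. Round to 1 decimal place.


Step 1: mu / r = 3.986e14 / 3.944946e+07 = 10104067.3307
Step 2: v = sqrt(10104067.3307) = 3178.7 m/s

3178.7


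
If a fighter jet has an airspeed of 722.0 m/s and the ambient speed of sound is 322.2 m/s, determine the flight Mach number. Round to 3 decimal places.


Step 1: M = V / a = 722.0 / 322.2
Step 2: M = 2.241

2.241


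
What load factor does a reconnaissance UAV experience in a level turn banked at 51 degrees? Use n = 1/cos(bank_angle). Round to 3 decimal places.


Step 1: Convert 51 degrees to radians = 0.890118
Step 2: cos(51 deg) = 0.62932
Step 3: n = 1 / 0.62932 = 1.589

1.589


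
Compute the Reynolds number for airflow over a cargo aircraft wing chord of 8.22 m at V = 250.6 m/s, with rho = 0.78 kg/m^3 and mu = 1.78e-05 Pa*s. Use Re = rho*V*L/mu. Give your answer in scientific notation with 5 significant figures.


Step 1: Numerator = rho * V * L = 0.78 * 250.6 * 8.22 = 1606.74696
Step 2: Re = 1606.74696 / 1.78e-05
Step 3: Re = 9.0267e+07

9.0267e+07
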